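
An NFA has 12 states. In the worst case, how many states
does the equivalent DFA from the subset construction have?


Subset construction: one DFA state per subset of NFA states.
2^12 = 4096

4096


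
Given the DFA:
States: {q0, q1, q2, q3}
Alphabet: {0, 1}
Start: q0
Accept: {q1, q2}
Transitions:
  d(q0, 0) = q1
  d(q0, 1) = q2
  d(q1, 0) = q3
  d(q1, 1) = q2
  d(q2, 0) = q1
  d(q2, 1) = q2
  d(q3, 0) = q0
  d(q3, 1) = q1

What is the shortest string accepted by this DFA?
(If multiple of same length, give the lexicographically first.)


BFS by string length (lex-first path to each state shown):
  len 0: q0<-""
  len 1: q1<-"0", q2<-"1"
Found accept state at length 1.

"0"


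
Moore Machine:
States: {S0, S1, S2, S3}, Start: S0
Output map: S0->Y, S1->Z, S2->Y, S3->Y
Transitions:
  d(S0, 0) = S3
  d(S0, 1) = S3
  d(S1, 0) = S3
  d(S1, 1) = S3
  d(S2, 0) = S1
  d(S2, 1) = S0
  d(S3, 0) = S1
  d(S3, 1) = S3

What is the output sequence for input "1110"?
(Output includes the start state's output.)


Start: S0 (output Y)
  --1--> S3 (output Y)
  --1--> S3 (output Y)
  --1--> S3 (output Y)
  --0--> S1 (output Z)

"YYYYZ"


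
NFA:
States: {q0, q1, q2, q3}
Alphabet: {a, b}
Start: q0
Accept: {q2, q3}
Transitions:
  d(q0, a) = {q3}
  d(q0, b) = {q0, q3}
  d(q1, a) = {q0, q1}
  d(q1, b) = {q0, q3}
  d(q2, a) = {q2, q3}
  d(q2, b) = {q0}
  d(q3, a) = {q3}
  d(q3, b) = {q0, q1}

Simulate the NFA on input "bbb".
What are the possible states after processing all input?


Start: {q0}
  --b--> {q0, q3}
  --b--> {q0, q1, q3}
  --b--> {q0, q1, q3}

{q0, q1, q3}


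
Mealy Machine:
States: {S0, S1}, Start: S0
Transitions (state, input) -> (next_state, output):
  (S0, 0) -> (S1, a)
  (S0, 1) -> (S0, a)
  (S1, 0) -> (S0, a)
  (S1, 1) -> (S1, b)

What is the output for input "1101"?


Step-by-step:
  (S0, 1) -> (S0, a)
  (S0, 1) -> (S0, a)
  (S0, 0) -> (S1, a)
  (S1, 1) -> (S1, b)

"aaab"


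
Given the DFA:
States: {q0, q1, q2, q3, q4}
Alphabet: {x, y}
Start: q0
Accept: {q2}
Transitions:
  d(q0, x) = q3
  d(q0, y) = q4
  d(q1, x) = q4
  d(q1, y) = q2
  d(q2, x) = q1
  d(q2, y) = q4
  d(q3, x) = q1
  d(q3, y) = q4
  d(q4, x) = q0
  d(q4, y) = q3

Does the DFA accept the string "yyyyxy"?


Trace: q0 -> q4 -> q3 -> q4 -> q3 -> q1 -> q2
Final state: q2
Accept states: {q2}

Yes, accepted (final state q2 is an accept state)


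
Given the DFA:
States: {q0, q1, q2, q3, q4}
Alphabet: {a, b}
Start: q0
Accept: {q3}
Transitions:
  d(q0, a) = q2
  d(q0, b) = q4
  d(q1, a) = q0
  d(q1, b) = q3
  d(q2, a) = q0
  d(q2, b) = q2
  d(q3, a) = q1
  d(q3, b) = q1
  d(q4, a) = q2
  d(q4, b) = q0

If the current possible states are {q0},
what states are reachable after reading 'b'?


Apply transition on 'b' from each current state:
  d(q0, b) = q4

{q4}


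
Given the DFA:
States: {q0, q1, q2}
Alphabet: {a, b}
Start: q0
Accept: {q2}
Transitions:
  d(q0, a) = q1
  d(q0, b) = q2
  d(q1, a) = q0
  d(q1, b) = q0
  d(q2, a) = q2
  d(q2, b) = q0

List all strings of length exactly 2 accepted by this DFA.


All strings of length 2: 4 total
Accepted: 1

"ba"


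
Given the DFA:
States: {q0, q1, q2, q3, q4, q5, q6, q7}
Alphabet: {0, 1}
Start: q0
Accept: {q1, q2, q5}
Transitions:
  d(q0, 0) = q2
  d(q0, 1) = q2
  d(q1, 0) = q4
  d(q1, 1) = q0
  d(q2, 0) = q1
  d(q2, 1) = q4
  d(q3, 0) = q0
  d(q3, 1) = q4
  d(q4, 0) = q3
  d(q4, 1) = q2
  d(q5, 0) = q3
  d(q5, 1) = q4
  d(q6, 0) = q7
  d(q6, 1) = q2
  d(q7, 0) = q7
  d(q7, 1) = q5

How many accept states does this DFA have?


Accept states listed: {q1, q2, q5}
Counting: q1(1) q2(2) q5(3)

3


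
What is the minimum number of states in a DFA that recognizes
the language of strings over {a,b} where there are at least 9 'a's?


States: count = 0, 1, ..., 8, and a final '>= 9' state.
Total: 9 + 1 = 10. Accept = '>= 9' state.

10


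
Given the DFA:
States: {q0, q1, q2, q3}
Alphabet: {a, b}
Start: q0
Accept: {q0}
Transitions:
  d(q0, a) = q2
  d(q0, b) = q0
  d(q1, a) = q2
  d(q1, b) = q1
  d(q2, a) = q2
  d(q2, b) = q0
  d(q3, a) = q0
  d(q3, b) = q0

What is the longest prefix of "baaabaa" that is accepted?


Run the DFA, marking each prefix where the state is accepting:
  "" -> q0 [accept]
  "b" -> q0 [accept]
  "ba" -> q2 [reject]
  "baa" -> q2 [reject]
  "baaa" -> q2 [reject]
  "baaab" -> q0 [accept]
  "baaaba" -> q2 [reject]
  "baaabaa" -> q2 [reject]

"baaab"


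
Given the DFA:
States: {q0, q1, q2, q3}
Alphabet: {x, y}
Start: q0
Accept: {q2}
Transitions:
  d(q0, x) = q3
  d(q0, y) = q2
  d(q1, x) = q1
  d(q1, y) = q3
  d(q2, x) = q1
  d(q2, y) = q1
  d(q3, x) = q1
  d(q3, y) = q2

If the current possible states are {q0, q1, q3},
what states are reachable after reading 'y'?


Apply transition on 'y' from each current state:
  d(q0, y) = q2
  d(q1, y) = q3
  d(q3, y) = q2

{q2, q3}


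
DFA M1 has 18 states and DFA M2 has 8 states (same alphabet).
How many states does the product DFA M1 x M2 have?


Product construction pairs every M1 state with every M2 state.
18 * 8 = 144

144


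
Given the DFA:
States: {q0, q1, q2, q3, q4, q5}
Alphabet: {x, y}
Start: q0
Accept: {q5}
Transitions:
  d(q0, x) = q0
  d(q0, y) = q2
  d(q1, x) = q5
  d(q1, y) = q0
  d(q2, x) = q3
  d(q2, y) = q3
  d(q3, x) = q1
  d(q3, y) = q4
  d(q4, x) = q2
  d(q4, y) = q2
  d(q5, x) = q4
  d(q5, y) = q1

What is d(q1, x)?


Looking up transition d(q1, x)

q5


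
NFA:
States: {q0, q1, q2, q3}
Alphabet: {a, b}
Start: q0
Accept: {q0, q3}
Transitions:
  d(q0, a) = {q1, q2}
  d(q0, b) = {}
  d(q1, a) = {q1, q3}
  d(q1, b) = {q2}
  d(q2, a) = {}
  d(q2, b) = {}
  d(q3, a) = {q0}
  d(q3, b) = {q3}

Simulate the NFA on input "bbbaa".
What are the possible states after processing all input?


Start: {q0}
  --b--> {}
  --b--> {}
  --b--> {}
  --a--> {}
  --a--> {}

{} (empty set, no valid transitions)


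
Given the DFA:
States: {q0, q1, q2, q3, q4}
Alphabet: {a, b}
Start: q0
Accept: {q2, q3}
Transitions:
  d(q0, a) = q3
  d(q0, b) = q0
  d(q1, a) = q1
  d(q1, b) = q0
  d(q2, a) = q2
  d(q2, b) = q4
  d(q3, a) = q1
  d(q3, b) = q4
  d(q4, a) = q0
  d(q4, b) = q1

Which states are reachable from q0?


BFS from q0:
  layer 0: {q0}
  layer 1: {q3}
  layer 2: {q1, q4}

{q0, q1, q3, q4}


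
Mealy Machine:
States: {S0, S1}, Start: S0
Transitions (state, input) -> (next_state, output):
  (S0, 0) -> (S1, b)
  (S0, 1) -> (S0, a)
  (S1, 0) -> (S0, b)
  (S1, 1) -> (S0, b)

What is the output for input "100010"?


Step-by-step:
  (S0, 1) -> (S0, a)
  (S0, 0) -> (S1, b)
  (S1, 0) -> (S0, b)
  (S0, 0) -> (S1, b)
  (S1, 1) -> (S0, b)
  (S0, 0) -> (S1, b)

"abbbbb"


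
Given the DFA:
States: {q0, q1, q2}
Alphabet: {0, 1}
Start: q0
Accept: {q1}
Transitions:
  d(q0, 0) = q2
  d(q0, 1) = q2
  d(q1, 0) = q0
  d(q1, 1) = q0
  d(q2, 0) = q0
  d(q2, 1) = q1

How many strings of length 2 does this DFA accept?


Enumerating all length-2 strings:
  "00" -> q0 [reject]
  "01" -> q1 [accept]
  "10" -> q0 [reject]
  "11" -> q1 [accept]

2 out of 4


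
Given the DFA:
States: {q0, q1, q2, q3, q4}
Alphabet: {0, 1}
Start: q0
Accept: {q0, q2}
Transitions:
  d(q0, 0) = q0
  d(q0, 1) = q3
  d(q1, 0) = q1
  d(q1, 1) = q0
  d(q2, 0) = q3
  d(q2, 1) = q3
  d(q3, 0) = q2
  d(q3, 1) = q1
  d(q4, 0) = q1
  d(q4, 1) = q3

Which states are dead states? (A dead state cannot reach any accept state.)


Forward reachability from each state:
  q0 -> reaches accept state q0 (live)
  q1 -> reaches accept state q0 (live)
  q2 -> reaches accept state q0 (live)
  q3 -> reaches accept state q0 (live)
  q4 -> reaches accept state q0 (live)

None (all states can reach an accept state)


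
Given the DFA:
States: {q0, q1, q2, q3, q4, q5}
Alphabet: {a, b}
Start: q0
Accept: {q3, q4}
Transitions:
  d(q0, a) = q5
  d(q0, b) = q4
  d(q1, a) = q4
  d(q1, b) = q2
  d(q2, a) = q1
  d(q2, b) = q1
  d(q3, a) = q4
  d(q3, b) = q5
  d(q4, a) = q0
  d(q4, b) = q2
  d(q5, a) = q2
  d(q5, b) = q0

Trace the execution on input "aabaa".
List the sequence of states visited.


Input: aabaa
d(q0, a) = q5
d(q5, a) = q2
d(q2, b) = q1
d(q1, a) = q4
d(q4, a) = q0


q0 -> q5 -> q2 -> q1 -> q4 -> q0


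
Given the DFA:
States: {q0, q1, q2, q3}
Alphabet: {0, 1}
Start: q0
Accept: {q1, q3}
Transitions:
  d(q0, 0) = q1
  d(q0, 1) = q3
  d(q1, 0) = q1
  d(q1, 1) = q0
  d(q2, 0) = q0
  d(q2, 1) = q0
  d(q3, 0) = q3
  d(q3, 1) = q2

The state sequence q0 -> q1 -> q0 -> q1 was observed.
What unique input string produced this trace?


Trace back each transition to find the symbol:
  q0 --[0]--> q1
  q1 --[1]--> q0
  q0 --[0]--> q1

"010"


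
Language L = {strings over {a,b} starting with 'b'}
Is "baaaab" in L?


first symbol = 'b'

Yes, "baaaab" is in L


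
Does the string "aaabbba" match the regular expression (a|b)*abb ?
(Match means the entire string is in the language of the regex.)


|string| = 7; first = 'a'; last = 'a'

No, "aaabbba" does not match (a|b)*abb


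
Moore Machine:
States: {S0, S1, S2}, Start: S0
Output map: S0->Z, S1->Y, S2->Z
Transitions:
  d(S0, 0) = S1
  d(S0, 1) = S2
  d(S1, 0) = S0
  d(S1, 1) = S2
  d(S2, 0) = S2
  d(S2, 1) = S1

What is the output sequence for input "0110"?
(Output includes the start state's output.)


Start: S0 (output Z)
  --0--> S1 (output Y)
  --1--> S2 (output Z)
  --1--> S1 (output Y)
  --0--> S0 (output Z)

"ZYZYZ"


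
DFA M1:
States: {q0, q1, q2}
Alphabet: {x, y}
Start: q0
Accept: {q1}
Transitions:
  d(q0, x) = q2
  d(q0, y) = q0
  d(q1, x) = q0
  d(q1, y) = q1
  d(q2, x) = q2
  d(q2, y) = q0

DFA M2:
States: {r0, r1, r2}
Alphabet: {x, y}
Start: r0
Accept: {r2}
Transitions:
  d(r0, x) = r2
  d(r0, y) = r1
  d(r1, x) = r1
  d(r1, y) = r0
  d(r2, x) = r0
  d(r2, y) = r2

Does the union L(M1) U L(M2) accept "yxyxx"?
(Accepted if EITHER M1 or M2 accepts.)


M1: final=q2 accepted=False
M2: final=r0 accepted=False

No, union rejects (neither accepts)


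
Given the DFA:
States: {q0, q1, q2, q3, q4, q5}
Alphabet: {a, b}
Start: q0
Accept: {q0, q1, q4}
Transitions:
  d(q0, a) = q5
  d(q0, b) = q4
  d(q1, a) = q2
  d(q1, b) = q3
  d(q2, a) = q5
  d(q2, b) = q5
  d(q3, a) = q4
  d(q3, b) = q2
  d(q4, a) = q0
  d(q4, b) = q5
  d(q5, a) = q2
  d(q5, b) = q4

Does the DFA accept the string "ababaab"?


Trace: q0 -> q5 -> q4 -> q0 -> q4 -> q0 -> q5 -> q4
Final state: q4
Accept states: {q0, q1, q4}

Yes, accepted (final state q4 is an accept state)


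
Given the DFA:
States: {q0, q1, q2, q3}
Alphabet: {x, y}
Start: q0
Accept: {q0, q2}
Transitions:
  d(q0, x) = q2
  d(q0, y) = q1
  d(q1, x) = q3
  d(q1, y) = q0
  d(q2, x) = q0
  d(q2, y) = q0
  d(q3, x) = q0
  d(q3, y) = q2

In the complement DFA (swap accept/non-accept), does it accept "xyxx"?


Trace: q0 -> q2 -> q0 -> q2 -> q0
Final: q0
Original accept: {q0, q2}
Complement: q0 is in original accept

No, complement rejects (original accepts)


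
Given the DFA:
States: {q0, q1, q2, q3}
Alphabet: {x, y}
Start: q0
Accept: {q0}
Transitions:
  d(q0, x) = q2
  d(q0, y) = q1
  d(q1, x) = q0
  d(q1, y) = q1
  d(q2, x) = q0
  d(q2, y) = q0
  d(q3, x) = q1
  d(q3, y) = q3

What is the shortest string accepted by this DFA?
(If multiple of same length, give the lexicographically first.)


BFS by string length (lex-first path to each state shown):
  len 0: q0<-""
Found accept state at length 0.

"" (empty string)


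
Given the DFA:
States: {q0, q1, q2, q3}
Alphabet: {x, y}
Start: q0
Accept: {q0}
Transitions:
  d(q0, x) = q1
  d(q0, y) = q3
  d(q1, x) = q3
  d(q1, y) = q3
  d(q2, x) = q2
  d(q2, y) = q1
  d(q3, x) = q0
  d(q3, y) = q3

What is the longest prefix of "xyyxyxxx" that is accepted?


Run the DFA, marking each prefix where the state is accepting:
  "" -> q0 [accept]
  "x" -> q1 [reject]
  "xy" -> q3 [reject]
  "xyy" -> q3 [reject]
  "xyyx" -> q0 [accept]
  "xyyxy" -> q3 [reject]
  "xyyxyx" -> q0 [accept]
  "xyyxyxx" -> q1 [reject]
  "xyyxyxxx" -> q3 [reject]

"xyyxyx"


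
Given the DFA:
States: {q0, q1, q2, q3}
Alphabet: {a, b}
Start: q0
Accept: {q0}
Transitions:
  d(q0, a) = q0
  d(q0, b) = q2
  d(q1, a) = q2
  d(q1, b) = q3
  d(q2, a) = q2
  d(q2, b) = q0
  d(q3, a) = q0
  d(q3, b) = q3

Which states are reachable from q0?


BFS from q0:
  layer 0: {q0}
  layer 1: {q2}

{q0, q2}


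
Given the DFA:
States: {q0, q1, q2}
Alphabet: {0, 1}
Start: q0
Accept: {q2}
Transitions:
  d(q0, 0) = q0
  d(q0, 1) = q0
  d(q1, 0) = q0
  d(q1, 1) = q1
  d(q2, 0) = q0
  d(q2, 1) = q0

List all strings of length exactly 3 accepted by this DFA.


All strings of length 3: 8 total
Accepted: 0

None


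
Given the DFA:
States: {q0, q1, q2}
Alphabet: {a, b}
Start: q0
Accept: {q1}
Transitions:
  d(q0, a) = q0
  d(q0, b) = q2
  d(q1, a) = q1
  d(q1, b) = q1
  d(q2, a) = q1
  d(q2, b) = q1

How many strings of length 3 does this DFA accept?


Enumerating all length-3 strings:
  "aaa" -> q0 [reject]
  "aab" -> q2 [reject]
  "aba" -> q1 [accept]
  "abb" -> q1 [accept]
  "baa" -> q1 [accept]
  "bab" -> q1 [accept]
  "bba" -> q1 [accept]
  "bbb" -> q1 [accept]

6 out of 8


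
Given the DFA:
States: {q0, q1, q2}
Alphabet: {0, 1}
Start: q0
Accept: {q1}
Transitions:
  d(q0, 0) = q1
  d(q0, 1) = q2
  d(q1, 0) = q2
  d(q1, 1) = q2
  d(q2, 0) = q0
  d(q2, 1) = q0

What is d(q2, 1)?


Looking up transition d(q2, 1)

q0


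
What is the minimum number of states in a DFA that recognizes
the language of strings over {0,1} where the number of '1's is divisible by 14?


States track (count of '1') mod 14.
Need 14 states: one per remainder 0..13; accept = remainder 0.

14


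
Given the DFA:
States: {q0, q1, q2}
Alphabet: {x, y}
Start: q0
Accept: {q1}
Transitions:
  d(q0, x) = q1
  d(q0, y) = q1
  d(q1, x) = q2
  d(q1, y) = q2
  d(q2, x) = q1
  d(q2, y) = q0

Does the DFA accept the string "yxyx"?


Trace: q0 -> q1 -> q2 -> q0 -> q1
Final state: q1
Accept states: {q1}

Yes, accepted (final state q1 is an accept state)


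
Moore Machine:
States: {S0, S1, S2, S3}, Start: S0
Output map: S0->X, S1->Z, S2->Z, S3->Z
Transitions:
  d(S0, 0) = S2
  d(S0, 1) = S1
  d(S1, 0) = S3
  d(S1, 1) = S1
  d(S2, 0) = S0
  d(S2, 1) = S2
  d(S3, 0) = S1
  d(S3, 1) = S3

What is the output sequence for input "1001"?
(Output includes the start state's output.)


Start: S0 (output X)
  --1--> S1 (output Z)
  --0--> S3 (output Z)
  --0--> S1 (output Z)
  --1--> S1 (output Z)

"XZZZZ"


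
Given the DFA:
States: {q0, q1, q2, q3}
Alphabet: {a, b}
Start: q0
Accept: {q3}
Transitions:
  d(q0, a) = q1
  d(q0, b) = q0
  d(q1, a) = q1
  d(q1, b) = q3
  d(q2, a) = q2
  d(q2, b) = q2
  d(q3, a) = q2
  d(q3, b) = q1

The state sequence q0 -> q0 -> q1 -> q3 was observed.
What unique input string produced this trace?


Trace back each transition to find the symbol:
  q0 --[b]--> q0
  q0 --[a]--> q1
  q1 --[b]--> q3

"bab"


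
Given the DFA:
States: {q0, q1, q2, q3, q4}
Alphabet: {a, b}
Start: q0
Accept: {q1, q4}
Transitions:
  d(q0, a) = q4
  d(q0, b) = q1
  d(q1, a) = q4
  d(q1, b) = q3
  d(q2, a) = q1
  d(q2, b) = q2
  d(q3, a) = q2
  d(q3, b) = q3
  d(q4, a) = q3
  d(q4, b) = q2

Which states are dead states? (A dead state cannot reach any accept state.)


Forward reachability from each state:
  q0 -> reaches accept state q1 (live)
  q1 -> reaches accept state q1 (live)
  q2 -> reaches accept state q1 (live)
  q3 -> reaches accept state q1 (live)
  q4 -> reaches accept state q1 (live)

None (all states can reach an accept state)


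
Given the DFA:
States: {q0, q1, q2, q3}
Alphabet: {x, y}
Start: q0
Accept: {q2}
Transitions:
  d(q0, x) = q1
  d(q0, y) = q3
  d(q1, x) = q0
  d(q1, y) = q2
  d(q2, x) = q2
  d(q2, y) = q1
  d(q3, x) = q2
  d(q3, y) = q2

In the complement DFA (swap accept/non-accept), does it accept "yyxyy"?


Trace: q0 -> q3 -> q2 -> q2 -> q1 -> q2
Final: q2
Original accept: {q2}
Complement: q2 is in original accept

No, complement rejects (original accepts)


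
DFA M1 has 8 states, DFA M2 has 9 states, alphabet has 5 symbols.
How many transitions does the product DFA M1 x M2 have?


Product DFA has 8 * 9 = 72 states.
Each has 5 transitions: 72 * 5 = 360

360


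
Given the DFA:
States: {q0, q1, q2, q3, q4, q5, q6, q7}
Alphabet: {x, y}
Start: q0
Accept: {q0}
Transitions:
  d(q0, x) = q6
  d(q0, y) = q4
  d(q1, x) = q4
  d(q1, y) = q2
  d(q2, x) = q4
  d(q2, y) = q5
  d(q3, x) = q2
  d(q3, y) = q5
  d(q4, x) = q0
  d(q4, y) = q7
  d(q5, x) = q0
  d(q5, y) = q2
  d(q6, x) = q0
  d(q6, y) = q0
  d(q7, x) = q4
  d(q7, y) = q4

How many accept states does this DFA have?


Accept states listed: {q0}
Counting: q0(1)

1


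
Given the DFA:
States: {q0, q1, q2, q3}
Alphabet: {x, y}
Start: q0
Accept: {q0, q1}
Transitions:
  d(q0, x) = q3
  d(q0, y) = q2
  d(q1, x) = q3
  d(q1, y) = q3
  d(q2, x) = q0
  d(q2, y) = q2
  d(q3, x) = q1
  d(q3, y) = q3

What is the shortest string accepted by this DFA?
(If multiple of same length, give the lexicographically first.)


BFS by string length (lex-first path to each state shown):
  len 0: q0<-""
Found accept state at length 0.

"" (empty string)


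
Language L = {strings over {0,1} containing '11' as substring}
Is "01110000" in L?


'11' occurs at index 1

Yes, "01110000" is in L


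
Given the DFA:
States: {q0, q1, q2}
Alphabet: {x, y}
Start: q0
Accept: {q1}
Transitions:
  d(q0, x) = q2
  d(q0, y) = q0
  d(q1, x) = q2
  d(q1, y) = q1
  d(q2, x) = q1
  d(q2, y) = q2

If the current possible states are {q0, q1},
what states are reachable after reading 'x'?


Apply transition on 'x' from each current state:
  d(q0, x) = q2
  d(q1, x) = q2

{q2}


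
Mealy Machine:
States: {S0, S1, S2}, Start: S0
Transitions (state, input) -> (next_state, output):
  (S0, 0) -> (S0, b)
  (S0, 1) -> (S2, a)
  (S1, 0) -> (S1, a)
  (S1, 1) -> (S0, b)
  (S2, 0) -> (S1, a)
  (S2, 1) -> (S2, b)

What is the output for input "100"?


Step-by-step:
  (S0, 1) -> (S2, a)
  (S2, 0) -> (S1, a)
  (S1, 0) -> (S1, a)

"aaa"


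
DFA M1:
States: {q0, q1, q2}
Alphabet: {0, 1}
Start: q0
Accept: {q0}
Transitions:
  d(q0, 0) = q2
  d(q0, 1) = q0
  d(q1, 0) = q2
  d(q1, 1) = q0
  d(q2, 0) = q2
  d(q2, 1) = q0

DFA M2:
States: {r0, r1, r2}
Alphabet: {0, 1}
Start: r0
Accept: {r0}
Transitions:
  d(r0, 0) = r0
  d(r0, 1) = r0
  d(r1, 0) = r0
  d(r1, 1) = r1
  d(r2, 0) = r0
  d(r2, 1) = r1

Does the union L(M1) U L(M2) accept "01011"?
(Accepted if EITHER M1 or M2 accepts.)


M1: final=q0 accepted=True
M2: final=r0 accepted=True

Yes, union accepts


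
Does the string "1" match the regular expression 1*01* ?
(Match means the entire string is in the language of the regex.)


|string| = 1; first = '1'; last = '1'

No, "1" does not match 1*01*


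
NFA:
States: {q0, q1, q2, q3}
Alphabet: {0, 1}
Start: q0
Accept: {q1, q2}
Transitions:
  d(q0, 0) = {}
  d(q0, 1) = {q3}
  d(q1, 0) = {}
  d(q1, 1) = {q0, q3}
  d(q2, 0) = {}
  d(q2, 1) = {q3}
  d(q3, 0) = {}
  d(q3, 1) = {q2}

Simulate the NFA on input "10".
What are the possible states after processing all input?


Start: {q0}
  --1--> {q3}
  --0--> {}

{} (empty set, no valid transitions)


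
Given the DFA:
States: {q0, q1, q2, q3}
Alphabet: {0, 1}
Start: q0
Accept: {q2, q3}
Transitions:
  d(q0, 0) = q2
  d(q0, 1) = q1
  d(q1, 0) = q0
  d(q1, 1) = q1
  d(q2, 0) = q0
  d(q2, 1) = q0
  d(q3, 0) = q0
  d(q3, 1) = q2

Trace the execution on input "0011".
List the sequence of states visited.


Input: 0011
d(q0, 0) = q2
d(q2, 0) = q0
d(q0, 1) = q1
d(q1, 1) = q1


q0 -> q2 -> q0 -> q1 -> q1


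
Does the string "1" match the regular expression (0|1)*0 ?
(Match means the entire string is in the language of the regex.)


|string| = 1; first = '1'; last = '1'

No, "1" does not match (0|1)*0


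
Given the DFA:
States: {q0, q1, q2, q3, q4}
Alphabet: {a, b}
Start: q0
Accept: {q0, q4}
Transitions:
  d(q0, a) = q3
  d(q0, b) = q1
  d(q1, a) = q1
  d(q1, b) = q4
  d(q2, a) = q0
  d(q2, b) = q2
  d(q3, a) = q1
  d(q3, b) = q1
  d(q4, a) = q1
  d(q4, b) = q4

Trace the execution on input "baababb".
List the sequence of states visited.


Input: baababb
d(q0, b) = q1
d(q1, a) = q1
d(q1, a) = q1
d(q1, b) = q4
d(q4, a) = q1
d(q1, b) = q4
d(q4, b) = q4


q0 -> q1 -> q1 -> q1 -> q4 -> q1 -> q4 -> q4


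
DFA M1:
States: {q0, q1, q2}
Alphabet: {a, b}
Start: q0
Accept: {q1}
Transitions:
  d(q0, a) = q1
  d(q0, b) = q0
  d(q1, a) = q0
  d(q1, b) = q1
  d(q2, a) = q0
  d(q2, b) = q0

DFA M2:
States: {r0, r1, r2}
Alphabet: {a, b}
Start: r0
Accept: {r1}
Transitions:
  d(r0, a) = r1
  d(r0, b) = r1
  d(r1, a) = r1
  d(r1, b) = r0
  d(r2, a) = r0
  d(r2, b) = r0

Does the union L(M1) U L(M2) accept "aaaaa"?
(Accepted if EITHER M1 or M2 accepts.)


M1: final=q1 accepted=True
M2: final=r1 accepted=True

Yes, union accepts


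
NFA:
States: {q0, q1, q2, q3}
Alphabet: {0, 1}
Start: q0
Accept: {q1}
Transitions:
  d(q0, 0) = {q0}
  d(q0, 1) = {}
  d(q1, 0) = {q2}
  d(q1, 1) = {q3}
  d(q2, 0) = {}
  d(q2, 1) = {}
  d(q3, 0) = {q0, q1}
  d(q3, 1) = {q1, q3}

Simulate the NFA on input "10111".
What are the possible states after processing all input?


Start: {q0}
  --1--> {}
  --0--> {}
  --1--> {}
  --1--> {}
  --1--> {}

{} (empty set, no valid transitions)


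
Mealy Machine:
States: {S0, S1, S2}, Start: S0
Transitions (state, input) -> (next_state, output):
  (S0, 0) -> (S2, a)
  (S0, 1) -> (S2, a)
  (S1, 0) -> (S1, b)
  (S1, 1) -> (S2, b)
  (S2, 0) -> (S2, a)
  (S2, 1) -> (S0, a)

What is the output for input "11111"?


Step-by-step:
  (S0, 1) -> (S2, a)
  (S2, 1) -> (S0, a)
  (S0, 1) -> (S2, a)
  (S2, 1) -> (S0, a)
  (S0, 1) -> (S2, a)

"aaaaa"


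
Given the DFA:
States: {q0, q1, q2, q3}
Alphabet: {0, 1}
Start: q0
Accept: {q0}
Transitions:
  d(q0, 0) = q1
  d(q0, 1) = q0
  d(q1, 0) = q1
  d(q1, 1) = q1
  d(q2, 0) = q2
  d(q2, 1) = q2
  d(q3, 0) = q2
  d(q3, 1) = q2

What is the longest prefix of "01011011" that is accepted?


Run the DFA, marking each prefix where the state is accepting:
  "" -> q0 [accept]
  "0" -> q1 [reject]
  "01" -> q1 [reject]
  "010" -> q1 [reject]
  "0101" -> q1 [reject]
  "01011" -> q1 [reject]
  "010110" -> q1 [reject]
  "0101101" -> q1 [reject]
  "01011011" -> q1 [reject]

""


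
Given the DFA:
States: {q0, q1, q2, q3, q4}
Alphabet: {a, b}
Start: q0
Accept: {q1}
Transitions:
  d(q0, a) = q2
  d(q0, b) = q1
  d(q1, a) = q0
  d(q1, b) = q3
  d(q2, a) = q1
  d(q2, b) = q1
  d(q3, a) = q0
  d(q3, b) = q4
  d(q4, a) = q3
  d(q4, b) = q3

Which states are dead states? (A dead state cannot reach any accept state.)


Forward reachability from each state:
  q0 -> reaches accept state q1 (live)
  q1 -> reaches accept state q1 (live)
  q2 -> reaches accept state q1 (live)
  q3 -> reaches accept state q1 (live)
  q4 -> reaches accept state q1 (live)

None (all states can reach an accept state)


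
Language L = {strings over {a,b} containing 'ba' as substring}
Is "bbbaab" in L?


'ba' occurs at index 2

Yes, "bbbaab" is in L


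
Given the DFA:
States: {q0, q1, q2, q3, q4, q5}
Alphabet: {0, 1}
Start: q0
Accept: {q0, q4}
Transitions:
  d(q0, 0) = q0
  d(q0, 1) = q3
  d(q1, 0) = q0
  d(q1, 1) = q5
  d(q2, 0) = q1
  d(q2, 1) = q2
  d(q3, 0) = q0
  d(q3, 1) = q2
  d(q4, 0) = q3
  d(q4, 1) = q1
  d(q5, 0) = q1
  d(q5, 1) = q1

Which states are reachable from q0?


BFS from q0:
  layer 0: {q0}
  layer 1: {q3}
  layer 2: {q2}
  layer 3: {q1}
  layer 4: {q5}

{q0, q1, q2, q3, q5}


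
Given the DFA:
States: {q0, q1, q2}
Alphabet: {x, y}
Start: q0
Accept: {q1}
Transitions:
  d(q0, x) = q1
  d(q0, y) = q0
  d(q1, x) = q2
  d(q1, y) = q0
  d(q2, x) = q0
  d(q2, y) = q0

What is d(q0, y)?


Looking up transition d(q0, y)

q0


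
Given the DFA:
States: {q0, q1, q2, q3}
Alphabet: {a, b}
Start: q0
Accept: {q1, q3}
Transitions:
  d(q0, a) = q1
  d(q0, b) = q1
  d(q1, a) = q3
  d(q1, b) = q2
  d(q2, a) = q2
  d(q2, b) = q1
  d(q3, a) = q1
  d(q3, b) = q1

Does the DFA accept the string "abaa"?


Trace: q0 -> q1 -> q2 -> q2 -> q2
Final state: q2
Accept states: {q1, q3}

No, rejected (final state q2 is not an accept state)


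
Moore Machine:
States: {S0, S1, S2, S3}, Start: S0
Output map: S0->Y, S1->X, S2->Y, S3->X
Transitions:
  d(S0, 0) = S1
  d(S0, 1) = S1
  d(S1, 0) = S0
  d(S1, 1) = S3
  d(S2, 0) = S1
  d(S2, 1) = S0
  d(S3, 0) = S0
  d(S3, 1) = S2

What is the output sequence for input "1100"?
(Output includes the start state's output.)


Start: S0 (output Y)
  --1--> S1 (output X)
  --1--> S3 (output X)
  --0--> S0 (output Y)
  --0--> S1 (output X)

"YXXYX"


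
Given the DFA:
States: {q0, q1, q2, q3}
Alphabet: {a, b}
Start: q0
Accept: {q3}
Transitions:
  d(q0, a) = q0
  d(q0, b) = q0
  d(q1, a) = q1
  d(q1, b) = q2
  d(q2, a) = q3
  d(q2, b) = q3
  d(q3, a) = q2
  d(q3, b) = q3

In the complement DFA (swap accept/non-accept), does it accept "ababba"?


Trace: q0 -> q0 -> q0 -> q0 -> q0 -> q0 -> q0
Final: q0
Original accept: {q3}
Complement: q0 is not in original accept

Yes, complement accepts (original rejects)


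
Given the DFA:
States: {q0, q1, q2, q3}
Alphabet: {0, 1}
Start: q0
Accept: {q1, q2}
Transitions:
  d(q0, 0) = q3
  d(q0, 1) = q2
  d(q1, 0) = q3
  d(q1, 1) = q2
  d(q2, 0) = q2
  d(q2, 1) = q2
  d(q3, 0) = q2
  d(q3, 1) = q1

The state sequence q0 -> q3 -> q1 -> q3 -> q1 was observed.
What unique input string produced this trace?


Trace back each transition to find the symbol:
  q0 --[0]--> q3
  q3 --[1]--> q1
  q1 --[0]--> q3
  q3 --[1]--> q1

"0101"


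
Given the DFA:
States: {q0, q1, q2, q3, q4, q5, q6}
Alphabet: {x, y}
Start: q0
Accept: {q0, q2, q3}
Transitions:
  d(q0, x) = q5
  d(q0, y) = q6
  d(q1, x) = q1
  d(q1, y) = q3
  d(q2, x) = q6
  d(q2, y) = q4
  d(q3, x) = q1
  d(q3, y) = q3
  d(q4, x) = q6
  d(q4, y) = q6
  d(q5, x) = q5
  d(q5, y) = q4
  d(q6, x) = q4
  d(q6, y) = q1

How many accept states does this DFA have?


Accept states listed: {q0, q2, q3}
Counting: q0(1) q2(2) q3(3)

3


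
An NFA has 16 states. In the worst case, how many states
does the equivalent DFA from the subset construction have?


Subset construction: one DFA state per subset of NFA states.
2^16 = 65536

65536


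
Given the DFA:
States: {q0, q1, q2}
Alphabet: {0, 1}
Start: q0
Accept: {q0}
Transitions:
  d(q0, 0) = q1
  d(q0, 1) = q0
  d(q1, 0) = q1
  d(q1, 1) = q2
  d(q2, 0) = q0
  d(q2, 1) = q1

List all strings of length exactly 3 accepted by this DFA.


All strings of length 3: 8 total
Accepted: 2

"010", "111"


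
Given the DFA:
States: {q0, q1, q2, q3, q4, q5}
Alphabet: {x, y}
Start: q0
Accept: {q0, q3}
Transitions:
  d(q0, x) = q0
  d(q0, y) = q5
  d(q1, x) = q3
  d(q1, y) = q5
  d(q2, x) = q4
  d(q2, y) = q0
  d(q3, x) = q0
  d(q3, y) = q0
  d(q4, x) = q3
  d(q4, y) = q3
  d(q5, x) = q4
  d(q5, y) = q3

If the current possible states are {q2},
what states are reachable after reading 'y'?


Apply transition on 'y' from each current state:
  d(q2, y) = q0

{q0}


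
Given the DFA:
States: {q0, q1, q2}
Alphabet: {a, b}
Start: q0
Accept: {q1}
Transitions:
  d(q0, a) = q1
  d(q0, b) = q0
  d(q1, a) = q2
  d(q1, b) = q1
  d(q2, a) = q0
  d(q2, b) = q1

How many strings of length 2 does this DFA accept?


Enumerating all length-2 strings:
  "aa" -> q2 [reject]
  "ab" -> q1 [accept]
  "ba" -> q1 [accept]
  "bb" -> q0 [reject]

2 out of 4


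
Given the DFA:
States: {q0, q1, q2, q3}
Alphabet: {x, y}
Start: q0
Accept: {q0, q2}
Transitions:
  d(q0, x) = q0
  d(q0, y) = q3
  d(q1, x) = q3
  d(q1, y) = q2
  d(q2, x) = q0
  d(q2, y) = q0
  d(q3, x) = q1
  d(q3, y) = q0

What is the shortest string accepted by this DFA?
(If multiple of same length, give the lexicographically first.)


BFS by string length (lex-first path to each state shown):
  len 0: q0<-""
Found accept state at length 0.

"" (empty string)


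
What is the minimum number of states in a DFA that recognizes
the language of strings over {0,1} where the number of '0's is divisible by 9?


States track (count of '0') mod 9.
Need 9 states: one per remainder 0..8; accept = remainder 0.

9


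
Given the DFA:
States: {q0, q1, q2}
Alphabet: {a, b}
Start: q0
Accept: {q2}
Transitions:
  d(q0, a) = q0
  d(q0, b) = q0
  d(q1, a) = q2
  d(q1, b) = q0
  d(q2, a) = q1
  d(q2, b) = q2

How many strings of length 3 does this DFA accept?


Enumerating all length-3 strings:
  "aaa" -> q0 [reject]
  "aab" -> q0 [reject]
  "aba" -> q0 [reject]
  "abb" -> q0 [reject]
  "baa" -> q0 [reject]
  "bab" -> q0 [reject]
  "bba" -> q0 [reject]
  "bbb" -> q0 [reject]

0 out of 8


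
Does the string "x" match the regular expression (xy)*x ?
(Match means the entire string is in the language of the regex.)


|string| = 1; first = 'x'; last = 'x'

Yes, "x" matches (xy)*x


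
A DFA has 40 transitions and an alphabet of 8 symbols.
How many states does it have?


Each state has exactly one transition per symbol.
states = transitions / |alphabet| = 40 / 8 = 5

5


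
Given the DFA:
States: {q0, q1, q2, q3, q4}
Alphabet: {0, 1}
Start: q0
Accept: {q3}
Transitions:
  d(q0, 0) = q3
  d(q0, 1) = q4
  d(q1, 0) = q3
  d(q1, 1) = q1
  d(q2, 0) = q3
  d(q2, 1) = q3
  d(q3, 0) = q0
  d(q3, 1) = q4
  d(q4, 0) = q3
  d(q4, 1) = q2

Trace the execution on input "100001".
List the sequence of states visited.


Input: 100001
d(q0, 1) = q4
d(q4, 0) = q3
d(q3, 0) = q0
d(q0, 0) = q3
d(q3, 0) = q0
d(q0, 1) = q4


q0 -> q4 -> q3 -> q0 -> q3 -> q0 -> q4


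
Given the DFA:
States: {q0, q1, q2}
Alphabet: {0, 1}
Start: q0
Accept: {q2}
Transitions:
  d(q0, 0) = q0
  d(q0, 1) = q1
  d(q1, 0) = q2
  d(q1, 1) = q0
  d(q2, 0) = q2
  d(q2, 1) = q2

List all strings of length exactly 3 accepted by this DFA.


All strings of length 3: 8 total
Accepted: 3

"010", "100", "101"


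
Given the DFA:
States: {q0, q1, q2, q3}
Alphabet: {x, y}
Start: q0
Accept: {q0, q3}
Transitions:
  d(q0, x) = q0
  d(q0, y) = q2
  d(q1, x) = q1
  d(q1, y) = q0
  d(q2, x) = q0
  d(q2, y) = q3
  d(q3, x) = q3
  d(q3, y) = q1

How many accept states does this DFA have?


Accept states listed: {q0, q3}
Counting: q0(1) q3(2)

2


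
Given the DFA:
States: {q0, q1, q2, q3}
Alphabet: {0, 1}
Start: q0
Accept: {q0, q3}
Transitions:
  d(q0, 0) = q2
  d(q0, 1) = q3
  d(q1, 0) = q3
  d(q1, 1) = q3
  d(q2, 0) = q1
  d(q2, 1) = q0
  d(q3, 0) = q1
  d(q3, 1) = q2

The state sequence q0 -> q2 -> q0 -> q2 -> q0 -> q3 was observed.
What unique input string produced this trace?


Trace back each transition to find the symbol:
  q0 --[0]--> q2
  q2 --[1]--> q0
  q0 --[0]--> q2
  q2 --[1]--> q0
  q0 --[1]--> q3

"01011"


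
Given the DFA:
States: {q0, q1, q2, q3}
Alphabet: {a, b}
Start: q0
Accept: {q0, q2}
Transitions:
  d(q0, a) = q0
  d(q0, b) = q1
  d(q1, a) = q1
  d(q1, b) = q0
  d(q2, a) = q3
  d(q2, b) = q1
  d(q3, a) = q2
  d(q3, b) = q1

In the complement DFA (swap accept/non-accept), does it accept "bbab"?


Trace: q0 -> q1 -> q0 -> q0 -> q1
Final: q1
Original accept: {q0, q2}
Complement: q1 is not in original accept

Yes, complement accepts (original rejects)


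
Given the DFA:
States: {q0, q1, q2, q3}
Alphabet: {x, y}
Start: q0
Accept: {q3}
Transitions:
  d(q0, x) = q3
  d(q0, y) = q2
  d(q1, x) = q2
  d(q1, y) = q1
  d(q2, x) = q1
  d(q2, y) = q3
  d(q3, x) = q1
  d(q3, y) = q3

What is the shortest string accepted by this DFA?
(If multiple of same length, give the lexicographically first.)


BFS by string length (lex-first path to each state shown):
  len 0: q0<-""
  len 1: q2<-"y", q3<-"x"
Found accept state at length 1.

"x"


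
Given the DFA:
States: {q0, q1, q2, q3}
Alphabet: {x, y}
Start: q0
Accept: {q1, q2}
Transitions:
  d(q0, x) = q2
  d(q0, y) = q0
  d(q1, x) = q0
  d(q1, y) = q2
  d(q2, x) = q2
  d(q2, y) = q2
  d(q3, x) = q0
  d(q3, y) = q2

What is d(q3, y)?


Looking up transition d(q3, y)

q2


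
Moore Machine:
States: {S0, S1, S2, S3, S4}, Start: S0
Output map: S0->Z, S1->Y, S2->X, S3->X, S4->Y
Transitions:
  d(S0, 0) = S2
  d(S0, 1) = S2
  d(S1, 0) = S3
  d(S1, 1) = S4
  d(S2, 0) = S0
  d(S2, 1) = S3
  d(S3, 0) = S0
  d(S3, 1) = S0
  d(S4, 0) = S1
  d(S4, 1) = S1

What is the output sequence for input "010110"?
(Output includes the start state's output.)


Start: S0 (output Z)
  --0--> S2 (output X)
  --1--> S3 (output X)
  --0--> S0 (output Z)
  --1--> S2 (output X)
  --1--> S3 (output X)
  --0--> S0 (output Z)

"ZXXZXXZ"


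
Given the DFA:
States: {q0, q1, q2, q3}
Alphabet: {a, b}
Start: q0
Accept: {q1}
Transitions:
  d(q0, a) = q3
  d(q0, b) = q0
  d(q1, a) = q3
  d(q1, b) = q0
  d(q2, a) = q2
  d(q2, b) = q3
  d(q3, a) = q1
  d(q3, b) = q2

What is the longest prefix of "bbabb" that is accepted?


Run the DFA, marking each prefix where the state is accepting:
  "" -> q0 [reject]
  "b" -> q0 [reject]
  "bb" -> q0 [reject]
  "bba" -> q3 [reject]
  "bbab" -> q2 [reject]
  "bbabb" -> q3 [reject]

No prefix is accepted


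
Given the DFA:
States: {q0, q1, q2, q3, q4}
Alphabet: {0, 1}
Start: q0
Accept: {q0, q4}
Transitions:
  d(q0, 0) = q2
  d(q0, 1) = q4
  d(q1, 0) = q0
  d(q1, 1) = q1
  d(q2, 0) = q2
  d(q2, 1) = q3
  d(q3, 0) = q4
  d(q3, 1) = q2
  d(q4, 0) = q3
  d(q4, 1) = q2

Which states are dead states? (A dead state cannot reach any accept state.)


Forward reachability from each state:
  q0 -> reaches accept state q0 (live)
  q1 -> reaches accept state q0 (live)
  q2 -> reaches accept state q4 (live)
  q3 -> reaches accept state q4 (live)
  q4 -> reaches accept state q4 (live)

None (all states can reach an accept state)


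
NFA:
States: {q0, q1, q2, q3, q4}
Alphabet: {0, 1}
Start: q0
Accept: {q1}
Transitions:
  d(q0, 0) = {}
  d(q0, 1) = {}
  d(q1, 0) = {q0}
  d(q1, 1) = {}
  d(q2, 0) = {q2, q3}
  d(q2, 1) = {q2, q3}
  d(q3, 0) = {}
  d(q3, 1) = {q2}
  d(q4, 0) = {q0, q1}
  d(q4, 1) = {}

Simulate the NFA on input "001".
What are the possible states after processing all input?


Start: {q0}
  --0--> {}
  --0--> {}
  --1--> {}

{} (empty set, no valid transitions)


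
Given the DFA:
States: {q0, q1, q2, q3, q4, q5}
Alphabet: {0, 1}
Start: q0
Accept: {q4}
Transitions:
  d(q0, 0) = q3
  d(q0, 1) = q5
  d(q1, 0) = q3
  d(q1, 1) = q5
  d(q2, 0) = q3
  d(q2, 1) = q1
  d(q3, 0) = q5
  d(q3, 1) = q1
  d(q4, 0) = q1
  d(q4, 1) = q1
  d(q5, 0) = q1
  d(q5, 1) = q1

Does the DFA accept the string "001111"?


Trace: q0 -> q3 -> q5 -> q1 -> q5 -> q1 -> q5
Final state: q5
Accept states: {q4}

No, rejected (final state q5 is not an accept state)


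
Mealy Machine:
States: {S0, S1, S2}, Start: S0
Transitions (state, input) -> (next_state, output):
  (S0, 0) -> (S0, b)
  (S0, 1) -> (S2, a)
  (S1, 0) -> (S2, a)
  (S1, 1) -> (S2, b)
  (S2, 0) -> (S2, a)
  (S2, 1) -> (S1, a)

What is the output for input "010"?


Step-by-step:
  (S0, 0) -> (S0, b)
  (S0, 1) -> (S2, a)
  (S2, 0) -> (S2, a)

"baa"


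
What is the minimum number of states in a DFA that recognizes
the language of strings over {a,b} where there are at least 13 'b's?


States: count = 0, 1, ..., 12, and a final '>= 13' state.
Total: 13 + 1 = 14. Accept = '>= 13' state.

14


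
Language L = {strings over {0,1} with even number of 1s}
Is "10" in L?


count('1') = 1; 1 mod 2 = 1

No, "10" is not in L


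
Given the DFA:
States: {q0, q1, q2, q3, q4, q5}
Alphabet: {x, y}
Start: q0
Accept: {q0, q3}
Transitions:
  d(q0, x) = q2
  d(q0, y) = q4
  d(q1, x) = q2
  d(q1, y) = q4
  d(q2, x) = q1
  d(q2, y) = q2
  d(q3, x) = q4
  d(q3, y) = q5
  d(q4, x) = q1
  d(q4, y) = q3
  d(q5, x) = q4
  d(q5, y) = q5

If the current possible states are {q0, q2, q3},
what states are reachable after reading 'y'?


Apply transition on 'y' from each current state:
  d(q0, y) = q4
  d(q2, y) = q2
  d(q3, y) = q5

{q2, q4, q5}


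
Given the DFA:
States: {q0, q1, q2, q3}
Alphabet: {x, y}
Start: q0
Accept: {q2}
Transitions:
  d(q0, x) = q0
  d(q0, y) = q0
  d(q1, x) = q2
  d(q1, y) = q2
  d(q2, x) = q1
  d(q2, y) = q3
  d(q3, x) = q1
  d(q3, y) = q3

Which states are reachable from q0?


BFS from q0:
  layer 0: {q0}

{q0}


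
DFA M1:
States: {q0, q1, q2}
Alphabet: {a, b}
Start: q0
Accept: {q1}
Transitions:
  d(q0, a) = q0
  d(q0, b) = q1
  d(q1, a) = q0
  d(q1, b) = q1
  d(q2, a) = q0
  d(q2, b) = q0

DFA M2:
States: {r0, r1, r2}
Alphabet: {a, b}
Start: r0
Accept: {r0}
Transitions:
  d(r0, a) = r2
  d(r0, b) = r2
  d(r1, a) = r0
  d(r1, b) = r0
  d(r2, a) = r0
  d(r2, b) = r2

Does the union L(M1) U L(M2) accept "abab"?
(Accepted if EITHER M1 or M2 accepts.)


M1: final=q1 accepted=True
M2: final=r2 accepted=False

Yes, union accepts


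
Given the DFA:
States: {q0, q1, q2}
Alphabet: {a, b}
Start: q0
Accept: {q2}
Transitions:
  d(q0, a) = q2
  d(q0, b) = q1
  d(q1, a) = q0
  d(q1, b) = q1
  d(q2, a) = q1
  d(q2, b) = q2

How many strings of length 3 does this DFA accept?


Enumerating all length-3 strings:
  "aaa" -> q0 [reject]
  "aab" -> q1 [reject]
  "aba" -> q1 [reject]
  "abb" -> q2 [accept]
  "baa" -> q2 [accept]
  "bab" -> q1 [reject]
  "bba" -> q0 [reject]
  "bbb" -> q1 [reject]

2 out of 8


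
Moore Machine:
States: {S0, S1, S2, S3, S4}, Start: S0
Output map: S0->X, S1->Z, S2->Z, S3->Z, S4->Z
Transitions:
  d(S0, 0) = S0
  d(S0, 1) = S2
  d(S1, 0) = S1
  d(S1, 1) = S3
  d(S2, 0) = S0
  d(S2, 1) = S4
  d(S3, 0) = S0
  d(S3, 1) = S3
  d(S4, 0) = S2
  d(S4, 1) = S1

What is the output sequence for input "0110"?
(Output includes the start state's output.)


Start: S0 (output X)
  --0--> S0 (output X)
  --1--> S2 (output Z)
  --1--> S4 (output Z)
  --0--> S2 (output Z)

"XXZZZ"


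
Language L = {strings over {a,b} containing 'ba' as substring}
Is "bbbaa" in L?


'ba' occurs at index 2

Yes, "bbbaa" is in L


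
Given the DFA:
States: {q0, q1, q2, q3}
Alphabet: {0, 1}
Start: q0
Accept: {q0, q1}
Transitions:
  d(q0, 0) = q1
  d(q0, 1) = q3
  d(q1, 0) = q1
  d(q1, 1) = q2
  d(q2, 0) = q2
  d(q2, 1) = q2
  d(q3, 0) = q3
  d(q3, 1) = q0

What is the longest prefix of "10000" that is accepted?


Run the DFA, marking each prefix where the state is accepting:
  "" -> q0 [accept]
  "1" -> q3 [reject]
  "10" -> q3 [reject]
  "100" -> q3 [reject]
  "1000" -> q3 [reject]
  "10000" -> q3 [reject]

""


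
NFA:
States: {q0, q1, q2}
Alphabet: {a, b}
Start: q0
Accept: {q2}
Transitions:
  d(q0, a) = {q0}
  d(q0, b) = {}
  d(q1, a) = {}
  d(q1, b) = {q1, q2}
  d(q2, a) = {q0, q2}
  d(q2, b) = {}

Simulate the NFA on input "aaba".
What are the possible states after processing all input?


Start: {q0}
  --a--> {q0}
  --a--> {q0}
  --b--> {}
  --a--> {}

{} (empty set, no valid transitions)


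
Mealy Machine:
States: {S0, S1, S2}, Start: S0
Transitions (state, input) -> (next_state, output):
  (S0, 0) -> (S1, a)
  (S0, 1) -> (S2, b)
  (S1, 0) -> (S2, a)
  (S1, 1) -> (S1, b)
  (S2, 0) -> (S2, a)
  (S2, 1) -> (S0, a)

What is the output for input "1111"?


Step-by-step:
  (S0, 1) -> (S2, b)
  (S2, 1) -> (S0, a)
  (S0, 1) -> (S2, b)
  (S2, 1) -> (S0, a)

"baba"


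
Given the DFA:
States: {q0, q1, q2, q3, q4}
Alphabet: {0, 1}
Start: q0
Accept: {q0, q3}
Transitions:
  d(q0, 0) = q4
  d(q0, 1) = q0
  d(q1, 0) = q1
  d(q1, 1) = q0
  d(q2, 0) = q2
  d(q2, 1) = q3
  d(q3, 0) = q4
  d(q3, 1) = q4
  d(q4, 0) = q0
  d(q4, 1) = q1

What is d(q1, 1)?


Looking up transition d(q1, 1)

q0


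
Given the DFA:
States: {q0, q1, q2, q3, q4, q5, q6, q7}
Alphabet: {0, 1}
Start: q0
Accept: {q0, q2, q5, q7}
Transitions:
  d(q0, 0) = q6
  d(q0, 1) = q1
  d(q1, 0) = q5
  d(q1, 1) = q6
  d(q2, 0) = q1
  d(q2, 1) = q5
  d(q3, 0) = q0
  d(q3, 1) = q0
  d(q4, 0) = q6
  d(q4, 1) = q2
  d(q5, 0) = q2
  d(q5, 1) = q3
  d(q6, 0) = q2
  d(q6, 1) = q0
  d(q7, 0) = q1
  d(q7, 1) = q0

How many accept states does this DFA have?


Accept states listed: {q0, q2, q5, q7}
Counting: q0(1) q2(2) q5(3) q7(4)

4


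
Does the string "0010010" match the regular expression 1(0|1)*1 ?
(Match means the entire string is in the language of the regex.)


|string| = 7; first = '0'; last = '0'

No, "0010010" does not match 1(0|1)*1


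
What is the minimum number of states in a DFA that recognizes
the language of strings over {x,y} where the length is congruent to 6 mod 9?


States track (length) mod 9.
Need 9 states: one per remainder 0..8; accept = remainder 6.

9


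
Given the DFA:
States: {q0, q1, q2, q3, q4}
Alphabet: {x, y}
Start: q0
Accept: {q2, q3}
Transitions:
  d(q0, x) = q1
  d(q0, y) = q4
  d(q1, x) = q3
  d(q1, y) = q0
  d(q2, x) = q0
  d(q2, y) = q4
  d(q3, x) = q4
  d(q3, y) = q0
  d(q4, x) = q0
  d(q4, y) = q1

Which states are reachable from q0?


BFS from q0:
  layer 0: {q0}
  layer 1: {q1, q4}
  layer 2: {q3}

{q0, q1, q3, q4}
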